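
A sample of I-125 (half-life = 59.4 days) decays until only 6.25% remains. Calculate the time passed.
t = t½ × log₂(N₀/N) = 237.6 days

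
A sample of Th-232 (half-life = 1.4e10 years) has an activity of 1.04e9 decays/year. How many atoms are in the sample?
N = A/λ = 2.101e19 atoms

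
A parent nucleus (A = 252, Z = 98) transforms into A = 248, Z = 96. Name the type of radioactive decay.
ΔA = -4, ΔZ = -2 ⇒ alpha decay (α)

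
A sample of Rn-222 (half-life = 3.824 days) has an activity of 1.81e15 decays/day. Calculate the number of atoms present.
N = A/λ = 9.986e15 atoms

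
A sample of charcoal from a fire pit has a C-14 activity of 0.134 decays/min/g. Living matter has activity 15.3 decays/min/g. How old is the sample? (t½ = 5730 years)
Age = t½ × log₂(A₀/A) = 39170 years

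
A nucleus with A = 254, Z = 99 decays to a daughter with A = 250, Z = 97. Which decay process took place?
ΔA = -4, ΔZ = -2 ⇒ alpha decay (α)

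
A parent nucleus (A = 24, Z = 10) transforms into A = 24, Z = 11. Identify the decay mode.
ΔA = 0, ΔZ = +1 ⇒ beta-minus decay (β⁻)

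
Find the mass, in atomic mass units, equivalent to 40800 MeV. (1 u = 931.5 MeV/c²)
m = E/c² = 43.8 u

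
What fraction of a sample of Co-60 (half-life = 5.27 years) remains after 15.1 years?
N/N₀ = (1/2)^(t/t½) = 0.1372 = 13.7%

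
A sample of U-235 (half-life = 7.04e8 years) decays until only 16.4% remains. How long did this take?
t = t½ × log₂(N₀/N) = 1.836e9 years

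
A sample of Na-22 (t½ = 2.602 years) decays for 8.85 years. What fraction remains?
N/N₀ = (1/2)^(t/t½) = 0.09465 = 9.47%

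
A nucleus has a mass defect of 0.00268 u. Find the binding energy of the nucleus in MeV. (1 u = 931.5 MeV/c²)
B.E. = Δm × 931.5 = 2.496 MeV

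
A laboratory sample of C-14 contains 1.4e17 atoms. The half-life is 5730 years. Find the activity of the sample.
A = λN = 1.694e13 decays/year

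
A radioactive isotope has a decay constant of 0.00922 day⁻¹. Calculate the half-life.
t½ = ln(2)/λ = 75.18 days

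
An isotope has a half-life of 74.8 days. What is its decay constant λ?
λ = ln(2)/t½ = 0.009267 day⁻¹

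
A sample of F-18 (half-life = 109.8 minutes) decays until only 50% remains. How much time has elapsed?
t = t½ × log₂(N₀/N) = 109.8 minutes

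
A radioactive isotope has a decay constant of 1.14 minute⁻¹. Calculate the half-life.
t½ = ln(2)/λ = 0.608 minutes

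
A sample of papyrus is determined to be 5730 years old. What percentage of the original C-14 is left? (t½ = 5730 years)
N/N₀ = (1/2)^(t/t½) = 0.5 = 50%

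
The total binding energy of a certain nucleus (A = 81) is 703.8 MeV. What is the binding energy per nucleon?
B.E./A = 703.8/81 = 8.689 MeV/nucleon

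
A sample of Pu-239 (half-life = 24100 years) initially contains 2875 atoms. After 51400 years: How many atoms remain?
N = N₀(1/2)^(t/t½) = 655.6 atoms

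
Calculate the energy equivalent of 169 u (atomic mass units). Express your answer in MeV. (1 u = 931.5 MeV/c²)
E = mc² = 1.574e5 MeV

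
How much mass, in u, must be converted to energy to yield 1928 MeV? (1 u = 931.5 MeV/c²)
m = E/c² = 2.07 u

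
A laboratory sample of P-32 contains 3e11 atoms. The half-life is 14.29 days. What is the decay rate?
A = λN = 1.455e10 decays/day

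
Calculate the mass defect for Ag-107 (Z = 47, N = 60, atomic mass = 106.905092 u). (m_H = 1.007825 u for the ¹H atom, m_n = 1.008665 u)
Δm = Z·m_H + N·m_n − M = 0.9826 u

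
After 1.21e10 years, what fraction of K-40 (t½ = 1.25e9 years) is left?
N/N₀ = (1/2)^(t/t½) = 0.001219 = 0.122%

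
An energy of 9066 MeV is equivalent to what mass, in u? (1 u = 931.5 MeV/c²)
m = E/c² = 9.733 u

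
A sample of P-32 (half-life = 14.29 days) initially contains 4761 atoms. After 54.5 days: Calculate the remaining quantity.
N = N₀(1/2)^(t/t½) = 338.5 atoms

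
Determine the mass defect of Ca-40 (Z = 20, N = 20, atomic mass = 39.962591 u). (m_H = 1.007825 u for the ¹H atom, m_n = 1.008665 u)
Δm = Z·m_H + N·m_n − M = 0.3672 u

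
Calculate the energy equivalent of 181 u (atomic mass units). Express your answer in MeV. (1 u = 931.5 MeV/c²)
E = mc² = 1.686e5 MeV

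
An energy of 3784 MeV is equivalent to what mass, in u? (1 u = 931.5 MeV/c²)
m = E/c² = 4.062 u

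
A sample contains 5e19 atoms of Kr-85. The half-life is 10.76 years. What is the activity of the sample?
A = λN = 3.221e18 decays/year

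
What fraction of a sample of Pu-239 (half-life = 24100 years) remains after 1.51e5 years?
N/N₀ = (1/2)^(t/t½) = 0.013 = 1.3%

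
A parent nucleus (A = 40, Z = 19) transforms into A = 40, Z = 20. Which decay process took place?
ΔA = 0, ΔZ = +1 ⇒ beta-minus decay (β⁻)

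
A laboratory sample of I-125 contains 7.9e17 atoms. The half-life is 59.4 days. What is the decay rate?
A = λN = 9.219e15 decays/day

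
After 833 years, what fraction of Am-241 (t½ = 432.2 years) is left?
N/N₀ = (1/2)^(t/t½) = 0.2629 = 26.3%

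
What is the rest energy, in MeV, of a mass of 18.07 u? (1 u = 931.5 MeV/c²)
E = mc² = 16830 MeV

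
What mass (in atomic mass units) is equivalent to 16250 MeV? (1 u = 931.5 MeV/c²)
m = E/c² = 17.44 u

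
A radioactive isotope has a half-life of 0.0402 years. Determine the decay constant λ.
λ = ln(2)/t½ = 17.24 year⁻¹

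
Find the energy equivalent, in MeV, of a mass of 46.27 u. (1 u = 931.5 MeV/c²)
E = mc² = 43100 MeV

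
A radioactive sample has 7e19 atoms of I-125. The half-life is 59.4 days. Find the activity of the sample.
A = λN = 8.168e17 decays/day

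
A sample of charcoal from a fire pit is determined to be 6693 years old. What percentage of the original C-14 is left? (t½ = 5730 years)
N/N₀ = (1/2)^(t/t½) = 0.445 = 44.5%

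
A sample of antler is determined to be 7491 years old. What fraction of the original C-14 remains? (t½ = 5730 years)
N/N₀ = (1/2)^(t/t½) = 0.4041 = 40.4%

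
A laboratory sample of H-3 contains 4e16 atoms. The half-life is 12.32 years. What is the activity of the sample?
A = λN = 2.25e15 decays/year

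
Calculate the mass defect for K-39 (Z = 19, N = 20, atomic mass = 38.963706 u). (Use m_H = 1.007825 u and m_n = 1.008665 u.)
Δm = Z·m_H + N·m_n − M = 0.3583 u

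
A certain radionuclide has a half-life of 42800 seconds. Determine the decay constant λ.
λ = ln(2)/t½ = 1.62e-5 second⁻¹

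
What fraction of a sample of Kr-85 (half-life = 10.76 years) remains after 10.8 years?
N/N₀ = (1/2)^(t/t½) = 0.4987 = 49.9%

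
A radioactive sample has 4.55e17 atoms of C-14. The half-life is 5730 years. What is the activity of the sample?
A = λN = 5.504e13 decays/year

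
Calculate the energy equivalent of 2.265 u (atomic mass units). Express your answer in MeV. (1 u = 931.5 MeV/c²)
E = mc² = 2110 MeV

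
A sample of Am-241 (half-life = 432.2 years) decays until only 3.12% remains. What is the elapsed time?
t = t½ × log₂(N₀/N) = 2162 years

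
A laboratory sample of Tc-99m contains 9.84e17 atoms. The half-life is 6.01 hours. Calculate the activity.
A = λN = 1.135e17 decays/hour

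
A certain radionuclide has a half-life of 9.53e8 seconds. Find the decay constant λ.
λ = ln(2)/t½ = 7.273e-10 second⁻¹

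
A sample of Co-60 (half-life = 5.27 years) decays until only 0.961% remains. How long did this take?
t = t½ × log₂(N₀/N) = 35.32 years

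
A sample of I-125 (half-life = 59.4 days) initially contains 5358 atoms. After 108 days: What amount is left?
N = N₀(1/2)^(t/t½) = 1519 atoms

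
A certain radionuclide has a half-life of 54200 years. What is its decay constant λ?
λ = ln(2)/t½ = 1.279e-5 year⁻¹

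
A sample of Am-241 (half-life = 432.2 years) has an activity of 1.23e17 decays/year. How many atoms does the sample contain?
N = A/λ = 7.669e19 atoms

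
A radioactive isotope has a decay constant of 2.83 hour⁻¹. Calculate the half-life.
t½ = ln(2)/λ = 0.2449 hours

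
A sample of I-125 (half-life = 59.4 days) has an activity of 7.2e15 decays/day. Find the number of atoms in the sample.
N = A/λ = 6.17e17 atoms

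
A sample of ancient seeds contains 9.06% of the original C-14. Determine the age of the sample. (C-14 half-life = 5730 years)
Age = t½ × log₂(1/ratio) = 19850 years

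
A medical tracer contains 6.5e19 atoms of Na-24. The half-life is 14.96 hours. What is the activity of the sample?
A = λN = 3.012e18 decays/hour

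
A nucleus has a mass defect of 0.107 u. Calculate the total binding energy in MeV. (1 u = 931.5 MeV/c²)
B.E. = Δm × 931.5 = 99.67 MeV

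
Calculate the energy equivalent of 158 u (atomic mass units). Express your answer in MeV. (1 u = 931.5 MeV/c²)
E = mc² = 1.472e5 MeV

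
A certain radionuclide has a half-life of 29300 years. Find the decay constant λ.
λ = ln(2)/t½ = 2.366e-5 year⁻¹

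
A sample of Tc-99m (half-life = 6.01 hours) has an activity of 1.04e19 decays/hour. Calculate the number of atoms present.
N = A/λ = 9.017e19 atoms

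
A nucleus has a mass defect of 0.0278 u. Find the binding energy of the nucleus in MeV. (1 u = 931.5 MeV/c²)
B.E. = Δm × 931.5 = 25.9 MeV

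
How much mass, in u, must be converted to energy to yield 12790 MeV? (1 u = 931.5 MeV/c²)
m = E/c² = 13.73 u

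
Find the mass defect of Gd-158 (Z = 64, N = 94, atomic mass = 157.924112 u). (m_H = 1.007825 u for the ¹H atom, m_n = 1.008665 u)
Δm = Z·m_H + N·m_n − M = 1.391 u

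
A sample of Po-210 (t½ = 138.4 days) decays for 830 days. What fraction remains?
N/N₀ = (1/2)^(t/t½) = 0.01566 = 1.57%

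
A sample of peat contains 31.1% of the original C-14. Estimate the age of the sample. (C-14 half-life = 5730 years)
Age = t½ × log₂(1/ratio) = 9655 years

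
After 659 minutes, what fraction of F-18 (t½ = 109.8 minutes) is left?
N/N₀ = (1/2)^(t/t½) = 0.01561 = 1.56%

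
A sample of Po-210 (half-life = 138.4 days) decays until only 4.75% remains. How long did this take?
t = t½ × log₂(N₀/N) = 608.4 days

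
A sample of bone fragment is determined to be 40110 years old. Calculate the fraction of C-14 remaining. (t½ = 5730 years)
N/N₀ = (1/2)^(t/t½) = 0.007812 = 0.781%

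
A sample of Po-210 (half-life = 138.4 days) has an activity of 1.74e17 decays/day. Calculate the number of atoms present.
N = A/λ = 3.474e19 atoms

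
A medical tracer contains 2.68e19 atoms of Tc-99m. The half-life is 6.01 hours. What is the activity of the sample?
A = λN = 3.091e18 decays/hour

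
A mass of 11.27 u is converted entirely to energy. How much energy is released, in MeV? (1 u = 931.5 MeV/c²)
E = mc² = 10500 MeV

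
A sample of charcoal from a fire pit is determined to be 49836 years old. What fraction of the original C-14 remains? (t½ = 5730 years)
N/N₀ = (1/2)^(t/t½) = 0.002409 = 0.241%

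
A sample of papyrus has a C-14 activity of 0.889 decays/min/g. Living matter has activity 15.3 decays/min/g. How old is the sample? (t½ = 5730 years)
Age = t½ × log₂(A₀/A) = 23520 years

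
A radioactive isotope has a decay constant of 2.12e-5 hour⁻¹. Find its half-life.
t½ = ln(2)/λ = 32700 hours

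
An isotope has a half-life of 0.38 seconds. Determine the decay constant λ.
λ = ln(2)/t½ = 1.824 second⁻¹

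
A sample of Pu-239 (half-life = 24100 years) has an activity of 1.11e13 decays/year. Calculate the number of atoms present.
N = A/λ = 3.859e17 atoms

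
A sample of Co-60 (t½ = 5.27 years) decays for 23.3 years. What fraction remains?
N/N₀ = (1/2)^(t/t½) = 0.04667 = 4.67%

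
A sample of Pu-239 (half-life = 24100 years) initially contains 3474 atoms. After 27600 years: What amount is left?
N = N₀(1/2)^(t/t½) = 1571 atoms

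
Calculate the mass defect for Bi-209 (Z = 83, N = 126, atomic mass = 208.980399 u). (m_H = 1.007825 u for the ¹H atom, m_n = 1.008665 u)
Δm = Z·m_H + N·m_n − M = 1.761 u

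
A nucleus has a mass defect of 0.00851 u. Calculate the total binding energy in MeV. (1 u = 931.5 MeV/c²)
B.E. = Δm × 931.5 = 7.927 MeV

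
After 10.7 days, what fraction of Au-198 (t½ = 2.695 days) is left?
N/N₀ = (1/2)^(t/t½) = 0.0638 = 6.38%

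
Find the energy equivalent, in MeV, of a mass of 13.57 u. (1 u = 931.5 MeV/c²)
E = mc² = 12640 MeV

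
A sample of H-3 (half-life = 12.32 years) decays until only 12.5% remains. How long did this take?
t = t½ × log₂(N₀/N) = 36.96 years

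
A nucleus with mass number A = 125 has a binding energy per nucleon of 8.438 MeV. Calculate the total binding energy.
B.E. = 8.438 × 125 = 1055 MeV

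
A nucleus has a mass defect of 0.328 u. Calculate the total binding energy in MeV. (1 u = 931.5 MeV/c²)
B.E. = Δm × 931.5 = 305.5 MeV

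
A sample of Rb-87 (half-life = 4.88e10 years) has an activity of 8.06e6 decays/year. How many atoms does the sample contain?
N = A/λ = 5.675e17 atoms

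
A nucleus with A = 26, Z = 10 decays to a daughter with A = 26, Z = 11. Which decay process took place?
ΔA = 0, ΔZ = +1 ⇒ beta-minus decay (β⁻)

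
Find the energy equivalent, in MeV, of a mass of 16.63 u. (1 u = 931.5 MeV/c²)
E = mc² = 15490 MeV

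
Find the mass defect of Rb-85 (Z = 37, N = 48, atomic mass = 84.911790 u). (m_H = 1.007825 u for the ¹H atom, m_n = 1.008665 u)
Δm = Z·m_H + N·m_n − M = 0.7937 u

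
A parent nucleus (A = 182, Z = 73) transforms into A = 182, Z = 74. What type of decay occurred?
ΔA = 0, ΔZ = +1 ⇒ beta-minus decay (β⁻)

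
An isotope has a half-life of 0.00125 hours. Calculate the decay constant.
λ = ln(2)/t½ = 554.5 hour⁻¹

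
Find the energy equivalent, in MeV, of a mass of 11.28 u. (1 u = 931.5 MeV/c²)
E = mc² = 10510 MeV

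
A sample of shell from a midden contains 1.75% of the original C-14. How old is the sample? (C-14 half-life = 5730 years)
Age = t½ × log₂(1/ratio) = 33440 years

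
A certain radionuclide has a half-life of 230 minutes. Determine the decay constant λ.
λ = ln(2)/t½ = 0.003014 minute⁻¹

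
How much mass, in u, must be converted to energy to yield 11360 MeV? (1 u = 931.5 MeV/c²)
m = E/c² = 12.2 u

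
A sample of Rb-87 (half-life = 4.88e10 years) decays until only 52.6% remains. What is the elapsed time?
t = t½ × log₂(N₀/N) = 4.523e10 years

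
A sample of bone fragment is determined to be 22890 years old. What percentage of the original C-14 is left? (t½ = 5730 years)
N/N₀ = (1/2)^(t/t½) = 0.06273 = 6.27%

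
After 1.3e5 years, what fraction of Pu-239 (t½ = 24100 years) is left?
N/N₀ = (1/2)^(t/t½) = 0.02378 = 2.38%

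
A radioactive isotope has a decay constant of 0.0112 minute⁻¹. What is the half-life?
t½ = ln(2)/λ = 61.89 minutes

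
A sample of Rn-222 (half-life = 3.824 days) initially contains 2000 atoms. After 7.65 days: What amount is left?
N = N₀(1/2)^(t/t½) = 499.8 atoms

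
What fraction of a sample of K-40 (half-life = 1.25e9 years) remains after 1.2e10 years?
N/N₀ = (1/2)^(t/t½) = 0.001289 = 0.129%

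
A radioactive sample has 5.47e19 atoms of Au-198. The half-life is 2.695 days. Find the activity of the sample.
A = λN = 1.407e19 decays/day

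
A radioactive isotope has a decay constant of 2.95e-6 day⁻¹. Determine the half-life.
t½ = ln(2)/λ = 2.35e5 days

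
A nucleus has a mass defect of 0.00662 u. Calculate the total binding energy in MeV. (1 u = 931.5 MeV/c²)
B.E. = Δm × 931.5 = 6.167 MeV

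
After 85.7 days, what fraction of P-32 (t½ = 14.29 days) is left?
N/N₀ = (1/2)^(t/t½) = 0.01566 = 1.57%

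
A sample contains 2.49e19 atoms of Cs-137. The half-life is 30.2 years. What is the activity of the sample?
A = λN = 5.715e17 decays/year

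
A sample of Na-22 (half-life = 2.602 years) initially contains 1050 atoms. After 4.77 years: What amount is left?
N = N₀(1/2)^(t/t½) = 294.7 atoms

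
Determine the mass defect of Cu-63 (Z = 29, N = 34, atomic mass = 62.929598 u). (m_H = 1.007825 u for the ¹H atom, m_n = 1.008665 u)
Δm = Z·m_H + N·m_n − M = 0.5919 u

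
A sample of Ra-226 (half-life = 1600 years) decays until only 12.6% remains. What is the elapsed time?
t = t½ × log₂(N₀/N) = 4782 years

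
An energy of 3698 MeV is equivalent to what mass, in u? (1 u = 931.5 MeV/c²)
m = E/c² = 3.97 u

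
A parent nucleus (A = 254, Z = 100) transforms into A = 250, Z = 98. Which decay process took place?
ΔA = -4, ΔZ = -2 ⇒ alpha decay (α)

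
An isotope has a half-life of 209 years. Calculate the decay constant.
λ = ln(2)/t½ = 0.003316 year⁻¹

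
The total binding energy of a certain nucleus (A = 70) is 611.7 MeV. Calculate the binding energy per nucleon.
B.E./A = 611.7/70 = 8.739 MeV/nucleon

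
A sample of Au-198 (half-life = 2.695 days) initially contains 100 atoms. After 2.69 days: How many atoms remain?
N = N₀(1/2)^(t/t½) = 50.06 atoms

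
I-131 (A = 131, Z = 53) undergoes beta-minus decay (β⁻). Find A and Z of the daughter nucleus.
Daughter: A = 131, Z = 54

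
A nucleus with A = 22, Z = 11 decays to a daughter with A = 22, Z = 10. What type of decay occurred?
ΔA = 0, ΔZ = -1 ⇒ beta-plus decay (β⁺) or electron capture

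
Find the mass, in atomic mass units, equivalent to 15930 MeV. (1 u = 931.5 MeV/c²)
m = E/c² = 17.1 u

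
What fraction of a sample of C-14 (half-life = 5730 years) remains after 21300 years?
N/N₀ = (1/2)^(t/t½) = 0.07603 = 7.6%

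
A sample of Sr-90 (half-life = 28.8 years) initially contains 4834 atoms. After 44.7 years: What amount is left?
N = N₀(1/2)^(t/t½) = 1648 atoms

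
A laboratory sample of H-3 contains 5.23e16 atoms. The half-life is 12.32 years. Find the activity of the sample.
A = λN = 2.942e15 decays/year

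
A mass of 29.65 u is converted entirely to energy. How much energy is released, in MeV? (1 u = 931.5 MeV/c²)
E = mc² = 27620 MeV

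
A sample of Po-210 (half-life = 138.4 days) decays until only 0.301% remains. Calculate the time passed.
t = t½ × log₂(N₀/N) = 1159 days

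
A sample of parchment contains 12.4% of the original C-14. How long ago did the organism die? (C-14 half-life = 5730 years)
Age = t½ × log₂(1/ratio) = 17260 years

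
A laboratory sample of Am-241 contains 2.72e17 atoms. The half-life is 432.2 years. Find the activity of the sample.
A = λN = 4.362e14 decays/year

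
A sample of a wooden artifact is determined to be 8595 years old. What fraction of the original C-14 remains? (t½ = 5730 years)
N/N₀ = (1/2)^(t/t½) = 0.3536 = 35.4%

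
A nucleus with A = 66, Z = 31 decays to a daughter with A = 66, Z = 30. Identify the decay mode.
ΔA = 0, ΔZ = -1 ⇒ beta-plus decay (β⁺) or electron capture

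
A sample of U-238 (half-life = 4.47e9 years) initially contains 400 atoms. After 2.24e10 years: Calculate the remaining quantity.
N = N₀(1/2)^(t/t½) = 12.4 atoms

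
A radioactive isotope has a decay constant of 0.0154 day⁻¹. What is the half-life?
t½ = ln(2)/λ = 45.01 days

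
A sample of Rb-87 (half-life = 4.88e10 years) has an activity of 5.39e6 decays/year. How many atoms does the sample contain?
N = A/λ = 3.795e17 atoms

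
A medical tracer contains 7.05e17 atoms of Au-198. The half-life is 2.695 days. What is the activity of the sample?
A = λN = 1.813e17 decays/day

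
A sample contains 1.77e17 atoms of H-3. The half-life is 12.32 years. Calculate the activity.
A = λN = 9.958e15 decays/year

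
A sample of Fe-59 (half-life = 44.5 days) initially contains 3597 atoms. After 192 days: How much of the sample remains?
N = N₀(1/2)^(t/t½) = 180.8 atoms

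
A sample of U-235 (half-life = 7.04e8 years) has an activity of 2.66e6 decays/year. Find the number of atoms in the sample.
N = A/λ = 2.702e15 atoms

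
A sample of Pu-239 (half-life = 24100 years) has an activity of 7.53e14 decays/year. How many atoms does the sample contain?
N = A/λ = 2.618e19 atoms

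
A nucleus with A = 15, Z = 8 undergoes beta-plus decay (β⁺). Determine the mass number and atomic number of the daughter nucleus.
Daughter: A = 15, Z = 7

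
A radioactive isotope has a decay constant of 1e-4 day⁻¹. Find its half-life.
t½ = ln(2)/λ = 6931 days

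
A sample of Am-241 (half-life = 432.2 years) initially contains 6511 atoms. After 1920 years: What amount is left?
N = N₀(1/2)^(t/t½) = 299.5 atoms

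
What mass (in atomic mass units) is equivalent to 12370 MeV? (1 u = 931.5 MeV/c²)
m = E/c² = 13.28 u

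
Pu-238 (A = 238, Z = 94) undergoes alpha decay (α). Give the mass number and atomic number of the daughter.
Daughter: A = 234, Z = 92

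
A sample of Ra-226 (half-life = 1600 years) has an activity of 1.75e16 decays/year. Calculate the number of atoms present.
N = A/λ = 4.04e19 atoms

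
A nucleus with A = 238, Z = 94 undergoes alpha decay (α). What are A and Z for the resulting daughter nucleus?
Daughter: A = 234, Z = 92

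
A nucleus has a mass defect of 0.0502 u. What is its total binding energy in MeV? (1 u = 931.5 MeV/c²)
B.E. = Δm × 931.5 = 46.76 MeV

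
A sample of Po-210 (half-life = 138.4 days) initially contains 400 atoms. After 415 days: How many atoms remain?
N = N₀(1/2)^(t/t½) = 50.05 atoms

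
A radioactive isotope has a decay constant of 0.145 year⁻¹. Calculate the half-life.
t½ = ln(2)/λ = 4.78 years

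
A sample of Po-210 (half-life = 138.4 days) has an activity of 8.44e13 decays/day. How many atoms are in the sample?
N = A/λ = 1.685e16 atoms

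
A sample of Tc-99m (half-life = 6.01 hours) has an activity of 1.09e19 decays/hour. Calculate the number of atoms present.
N = A/λ = 9.451e19 atoms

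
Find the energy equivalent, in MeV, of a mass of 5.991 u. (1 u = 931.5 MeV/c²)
E = mc² = 5581 MeV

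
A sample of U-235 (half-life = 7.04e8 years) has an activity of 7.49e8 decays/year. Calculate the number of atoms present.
N = A/λ = 7.607e17 atoms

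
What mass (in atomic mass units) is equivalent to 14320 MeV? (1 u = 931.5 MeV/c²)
m = E/c² = 15.37 u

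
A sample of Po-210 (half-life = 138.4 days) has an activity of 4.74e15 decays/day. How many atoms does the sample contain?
N = A/λ = 9.464e17 atoms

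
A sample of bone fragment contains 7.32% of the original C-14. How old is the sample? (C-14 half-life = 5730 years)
Age = t½ × log₂(1/ratio) = 21610 years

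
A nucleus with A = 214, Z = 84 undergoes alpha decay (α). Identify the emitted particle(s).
α particle = ⁴₂He (2 protons + 2 neutrons)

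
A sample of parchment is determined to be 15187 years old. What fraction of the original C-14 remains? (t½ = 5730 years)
N/N₀ = (1/2)^(t/t½) = 0.1593 = 15.9%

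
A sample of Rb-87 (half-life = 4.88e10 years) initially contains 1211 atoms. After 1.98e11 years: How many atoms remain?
N = N₀(1/2)^(t/t½) = 72.74 atoms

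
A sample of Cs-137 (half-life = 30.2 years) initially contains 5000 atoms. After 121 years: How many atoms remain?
N = N₀(1/2)^(t/t½) = 311.1 atoms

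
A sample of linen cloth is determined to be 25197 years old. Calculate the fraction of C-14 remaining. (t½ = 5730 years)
N/N₀ = (1/2)^(t/t½) = 0.04745 = 4.75%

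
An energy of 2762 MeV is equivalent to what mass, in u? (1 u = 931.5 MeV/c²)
m = E/c² = 2.965 u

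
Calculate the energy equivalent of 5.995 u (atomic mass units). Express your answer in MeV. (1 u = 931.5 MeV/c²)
E = mc² = 5584 MeV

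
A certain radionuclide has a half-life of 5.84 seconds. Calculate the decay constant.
λ = ln(2)/t½ = 0.1187 second⁻¹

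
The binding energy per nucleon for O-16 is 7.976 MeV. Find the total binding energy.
B.E. = 7.976 × 16 = 127.6 MeV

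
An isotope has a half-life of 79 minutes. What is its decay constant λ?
λ = ln(2)/t½ = 0.008774 minute⁻¹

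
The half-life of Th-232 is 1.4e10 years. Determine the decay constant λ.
λ = ln(2)/t½ = 4.951e-11 year⁻¹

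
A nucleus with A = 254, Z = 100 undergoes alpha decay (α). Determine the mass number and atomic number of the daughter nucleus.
Daughter: A = 250, Z = 98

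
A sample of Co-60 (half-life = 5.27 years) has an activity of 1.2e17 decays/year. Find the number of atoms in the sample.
N = A/λ = 9.124e17 atoms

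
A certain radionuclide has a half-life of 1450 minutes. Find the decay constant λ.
λ = ln(2)/t½ = 4.78e-4 minute⁻¹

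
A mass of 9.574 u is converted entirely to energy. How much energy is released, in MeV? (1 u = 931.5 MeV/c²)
E = mc² = 8918 MeV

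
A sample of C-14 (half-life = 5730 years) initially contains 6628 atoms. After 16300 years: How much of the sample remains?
N = N₀(1/2)^(t/t½) = 922.7 atoms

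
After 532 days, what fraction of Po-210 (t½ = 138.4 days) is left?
N/N₀ = (1/2)^(t/t½) = 0.06964 = 6.96%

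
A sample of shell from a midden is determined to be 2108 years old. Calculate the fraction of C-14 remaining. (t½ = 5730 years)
N/N₀ = (1/2)^(t/t½) = 0.7749 = 77.5%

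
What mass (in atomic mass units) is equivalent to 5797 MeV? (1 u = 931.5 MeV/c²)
m = E/c² = 6.223 u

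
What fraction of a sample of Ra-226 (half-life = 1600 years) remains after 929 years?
N/N₀ = (1/2)^(t/t½) = 0.6687 = 66.9%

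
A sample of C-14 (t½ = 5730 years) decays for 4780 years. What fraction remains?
N/N₀ = (1/2)^(t/t½) = 0.5609 = 56.1%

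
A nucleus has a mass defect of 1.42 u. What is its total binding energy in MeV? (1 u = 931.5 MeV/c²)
B.E. = Δm × 931.5 = 1323 MeV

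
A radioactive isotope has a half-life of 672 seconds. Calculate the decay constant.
λ = ln(2)/t½ = 0.001031 second⁻¹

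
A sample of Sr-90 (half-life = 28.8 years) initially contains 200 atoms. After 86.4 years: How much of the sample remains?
N = N₀(1/2)^(t/t½) = 25 atoms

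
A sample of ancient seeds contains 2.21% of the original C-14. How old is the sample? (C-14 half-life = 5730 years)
Age = t½ × log₂(1/ratio) = 31510 years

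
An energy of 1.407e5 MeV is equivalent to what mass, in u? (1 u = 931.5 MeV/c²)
m = E/c² = 151 u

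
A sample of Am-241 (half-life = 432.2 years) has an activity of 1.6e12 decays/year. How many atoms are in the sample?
N = A/λ = 9.977e14 atoms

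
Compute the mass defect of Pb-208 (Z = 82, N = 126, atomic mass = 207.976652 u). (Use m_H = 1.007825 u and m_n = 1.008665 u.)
Δm = Z·m_H + N·m_n − M = 1.757 u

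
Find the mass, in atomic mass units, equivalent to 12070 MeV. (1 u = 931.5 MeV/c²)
m = E/c² = 12.96 u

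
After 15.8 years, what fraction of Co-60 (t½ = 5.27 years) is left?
N/N₀ = (1/2)^(t/t½) = 0.1252 = 12.5%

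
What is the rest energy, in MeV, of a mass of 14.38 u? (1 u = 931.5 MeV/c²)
E = mc² = 13390 MeV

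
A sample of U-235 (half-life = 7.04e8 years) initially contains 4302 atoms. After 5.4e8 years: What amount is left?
N = N₀(1/2)^(t/t½) = 2528 atoms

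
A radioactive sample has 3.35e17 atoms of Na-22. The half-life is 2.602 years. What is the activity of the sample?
A = λN = 8.924e16 decays/year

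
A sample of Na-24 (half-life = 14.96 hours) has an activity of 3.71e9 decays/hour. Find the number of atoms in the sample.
N = A/λ = 8.007e10 atoms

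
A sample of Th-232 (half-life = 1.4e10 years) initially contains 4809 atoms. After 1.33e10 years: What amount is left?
N = N₀(1/2)^(t/t½) = 2489 atoms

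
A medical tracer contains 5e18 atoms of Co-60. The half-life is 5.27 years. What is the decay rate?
A = λN = 6.576e17 decays/year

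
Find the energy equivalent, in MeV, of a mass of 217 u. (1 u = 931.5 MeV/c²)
E = mc² = 2.021e5 MeV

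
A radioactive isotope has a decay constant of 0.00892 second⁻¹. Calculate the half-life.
t½ = ln(2)/λ = 77.71 seconds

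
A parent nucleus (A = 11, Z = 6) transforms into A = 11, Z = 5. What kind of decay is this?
ΔA = 0, ΔZ = -1 ⇒ beta-plus decay (β⁺) or electron capture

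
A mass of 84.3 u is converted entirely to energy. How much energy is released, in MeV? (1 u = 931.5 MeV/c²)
E = mc² = 78530 MeV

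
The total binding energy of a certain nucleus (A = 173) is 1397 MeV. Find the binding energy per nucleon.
B.E./A = 1397/173 = 8.075 MeV/nucleon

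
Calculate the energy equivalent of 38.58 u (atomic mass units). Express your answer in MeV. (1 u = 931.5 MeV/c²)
E = mc² = 35940 MeV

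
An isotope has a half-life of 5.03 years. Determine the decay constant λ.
λ = ln(2)/t½ = 0.1378 year⁻¹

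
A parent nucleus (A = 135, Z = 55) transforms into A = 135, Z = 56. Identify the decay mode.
ΔA = 0, ΔZ = +1 ⇒ beta-minus decay (β⁻)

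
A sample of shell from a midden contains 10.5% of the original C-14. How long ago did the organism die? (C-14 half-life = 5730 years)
Age = t½ × log₂(1/ratio) = 18630 years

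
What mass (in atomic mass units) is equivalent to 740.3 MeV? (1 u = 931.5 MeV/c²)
m = E/c² = 0.7947 u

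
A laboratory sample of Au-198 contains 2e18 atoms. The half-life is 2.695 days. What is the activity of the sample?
A = λN = 5.144e17 decays/day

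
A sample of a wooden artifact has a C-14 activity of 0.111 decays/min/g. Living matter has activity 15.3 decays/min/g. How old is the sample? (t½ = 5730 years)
Age = t½ × log₂(A₀/A) = 40720 years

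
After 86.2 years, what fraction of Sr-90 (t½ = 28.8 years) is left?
N/N₀ = (1/2)^(t/t½) = 0.1256 = 12.6%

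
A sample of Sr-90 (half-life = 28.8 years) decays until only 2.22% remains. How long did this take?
t = t½ × log₂(N₀/N) = 158.2 years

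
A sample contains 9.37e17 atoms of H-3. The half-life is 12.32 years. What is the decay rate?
A = λN = 5.272e16 decays/year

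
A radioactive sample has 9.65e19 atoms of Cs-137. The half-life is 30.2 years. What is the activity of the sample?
A = λN = 2.215e18 decays/year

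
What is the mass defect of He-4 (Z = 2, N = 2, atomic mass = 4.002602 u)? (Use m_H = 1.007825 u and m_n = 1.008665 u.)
Δm = Z·m_H + N·m_n − M = 0.03038 u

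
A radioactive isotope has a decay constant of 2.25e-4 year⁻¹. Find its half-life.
t½ = ln(2)/λ = 3081 years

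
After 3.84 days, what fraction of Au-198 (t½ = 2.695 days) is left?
N/N₀ = (1/2)^(t/t½) = 0.3725 = 37.2%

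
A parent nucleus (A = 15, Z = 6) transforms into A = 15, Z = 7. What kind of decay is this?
ΔA = 0, ΔZ = +1 ⇒ beta-minus decay (β⁻)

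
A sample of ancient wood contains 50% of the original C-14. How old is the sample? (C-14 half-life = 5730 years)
Age = t½ × log₂(1/ratio) = 5730 years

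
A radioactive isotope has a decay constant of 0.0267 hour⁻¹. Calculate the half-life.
t½ = ln(2)/λ = 25.96 hours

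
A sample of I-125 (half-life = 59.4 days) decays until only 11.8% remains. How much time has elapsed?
t = t½ × log₂(N₀/N) = 183.1 days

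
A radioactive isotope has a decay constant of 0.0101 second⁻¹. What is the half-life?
t½ = ln(2)/λ = 68.63 seconds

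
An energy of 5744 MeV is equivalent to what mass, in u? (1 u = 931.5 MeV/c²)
m = E/c² = 6.166 u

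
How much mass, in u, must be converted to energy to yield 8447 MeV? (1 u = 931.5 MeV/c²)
m = E/c² = 9.068 u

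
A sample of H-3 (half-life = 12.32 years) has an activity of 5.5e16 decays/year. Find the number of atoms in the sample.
N = A/λ = 9.776e17 atoms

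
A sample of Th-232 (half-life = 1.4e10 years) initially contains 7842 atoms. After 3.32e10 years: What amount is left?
N = N₀(1/2)^(t/t½) = 1515 atoms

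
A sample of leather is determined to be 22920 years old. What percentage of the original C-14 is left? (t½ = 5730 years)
N/N₀ = (1/2)^(t/t½) = 0.0625 = 6.25%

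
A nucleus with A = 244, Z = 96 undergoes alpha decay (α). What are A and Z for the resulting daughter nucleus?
Daughter: A = 240, Z = 94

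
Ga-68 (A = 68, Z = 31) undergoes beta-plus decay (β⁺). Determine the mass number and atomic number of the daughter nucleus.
Daughter: A = 68, Z = 30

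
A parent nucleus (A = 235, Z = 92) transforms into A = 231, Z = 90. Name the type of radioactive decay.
ΔA = -4, ΔZ = -2 ⇒ alpha decay (α)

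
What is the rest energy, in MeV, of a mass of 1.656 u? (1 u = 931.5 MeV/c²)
E = mc² = 1543 MeV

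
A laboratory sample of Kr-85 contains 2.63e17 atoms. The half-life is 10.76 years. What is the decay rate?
A = λN = 1.694e16 decays/year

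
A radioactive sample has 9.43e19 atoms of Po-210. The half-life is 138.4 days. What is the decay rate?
A = λN = 4.723e17 decays/day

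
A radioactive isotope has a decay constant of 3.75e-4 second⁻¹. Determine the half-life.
t½ = ln(2)/λ = 1848 seconds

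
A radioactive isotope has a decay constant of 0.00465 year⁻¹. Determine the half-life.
t½ = ln(2)/λ = 149.1 years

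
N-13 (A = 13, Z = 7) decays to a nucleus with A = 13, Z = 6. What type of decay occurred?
ΔA = 0, ΔZ = -1 ⇒ beta-plus decay (β⁺) or electron capture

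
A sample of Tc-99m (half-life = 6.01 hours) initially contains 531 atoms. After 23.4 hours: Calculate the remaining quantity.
N = N₀(1/2)^(t/t½) = 35.73 atoms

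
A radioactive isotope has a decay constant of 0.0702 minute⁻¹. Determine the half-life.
t½ = ln(2)/λ = 9.874 minutes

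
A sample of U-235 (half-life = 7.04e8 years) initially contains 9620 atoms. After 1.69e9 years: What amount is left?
N = N₀(1/2)^(t/t½) = 1822 atoms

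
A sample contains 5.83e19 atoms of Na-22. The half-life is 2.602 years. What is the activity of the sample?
A = λN = 1.553e19 decays/year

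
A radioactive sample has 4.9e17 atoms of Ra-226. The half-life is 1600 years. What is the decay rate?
A = λN = 2.123e14 decays/year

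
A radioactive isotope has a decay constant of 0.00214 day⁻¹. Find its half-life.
t½ = ln(2)/λ = 323.9 days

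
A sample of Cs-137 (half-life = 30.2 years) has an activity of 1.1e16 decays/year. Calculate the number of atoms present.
N = A/λ = 4.793e17 atoms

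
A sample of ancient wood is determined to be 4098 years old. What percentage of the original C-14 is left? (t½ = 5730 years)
N/N₀ = (1/2)^(t/t½) = 0.6091 = 60.9%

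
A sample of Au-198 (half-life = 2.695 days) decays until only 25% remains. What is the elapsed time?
t = t½ × log₂(N₀/N) = 5.39 days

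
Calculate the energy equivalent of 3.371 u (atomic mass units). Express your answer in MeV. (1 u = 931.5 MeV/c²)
E = mc² = 3140 MeV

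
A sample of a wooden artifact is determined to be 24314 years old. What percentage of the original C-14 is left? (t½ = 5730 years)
N/N₀ = (1/2)^(t/t½) = 0.0528 = 5.28%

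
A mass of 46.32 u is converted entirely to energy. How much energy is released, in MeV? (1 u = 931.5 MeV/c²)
E = mc² = 43150 MeV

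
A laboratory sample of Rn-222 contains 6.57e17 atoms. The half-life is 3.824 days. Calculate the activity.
A = λN = 1.191e17 decays/day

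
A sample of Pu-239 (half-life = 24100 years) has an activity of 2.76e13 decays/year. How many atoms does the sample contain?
N = A/λ = 9.596e17 atoms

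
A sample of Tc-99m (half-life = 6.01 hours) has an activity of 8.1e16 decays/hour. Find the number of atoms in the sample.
N = A/λ = 7.023e17 atoms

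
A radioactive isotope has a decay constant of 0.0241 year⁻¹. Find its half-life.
t½ = ln(2)/λ = 28.76 years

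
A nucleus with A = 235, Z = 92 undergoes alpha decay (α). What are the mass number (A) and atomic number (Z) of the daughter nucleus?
Daughter: A = 231, Z = 90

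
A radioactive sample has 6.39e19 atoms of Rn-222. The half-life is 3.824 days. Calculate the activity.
A = λN = 1.158e19 decays/day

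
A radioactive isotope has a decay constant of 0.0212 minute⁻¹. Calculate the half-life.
t½ = ln(2)/λ = 32.7 minutes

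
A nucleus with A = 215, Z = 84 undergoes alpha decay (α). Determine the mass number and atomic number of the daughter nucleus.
Daughter: A = 211, Z = 82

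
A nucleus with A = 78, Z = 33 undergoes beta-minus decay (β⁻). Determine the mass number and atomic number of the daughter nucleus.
Daughter: A = 78, Z = 34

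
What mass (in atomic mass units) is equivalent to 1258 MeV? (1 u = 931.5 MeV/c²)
m = E/c² = 1.351 u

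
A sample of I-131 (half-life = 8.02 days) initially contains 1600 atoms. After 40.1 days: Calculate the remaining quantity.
N = N₀(1/2)^(t/t½) = 50 atoms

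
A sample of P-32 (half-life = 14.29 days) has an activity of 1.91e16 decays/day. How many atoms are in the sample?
N = A/λ = 3.938e17 atoms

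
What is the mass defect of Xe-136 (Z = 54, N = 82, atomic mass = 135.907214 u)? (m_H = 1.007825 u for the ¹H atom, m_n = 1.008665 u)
Δm = Z·m_H + N·m_n − M = 1.226 u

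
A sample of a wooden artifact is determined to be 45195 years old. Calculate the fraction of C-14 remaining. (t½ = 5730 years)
N/N₀ = (1/2)^(t/t½) = 0.004223 = 0.422%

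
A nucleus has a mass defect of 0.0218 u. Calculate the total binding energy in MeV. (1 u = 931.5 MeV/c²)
B.E. = Δm × 931.5 = 20.31 MeV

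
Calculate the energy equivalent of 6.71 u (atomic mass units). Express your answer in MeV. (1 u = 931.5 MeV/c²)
E = mc² = 6250 MeV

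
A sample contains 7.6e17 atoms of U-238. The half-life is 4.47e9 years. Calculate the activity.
A = λN = 1.179e8 decays/year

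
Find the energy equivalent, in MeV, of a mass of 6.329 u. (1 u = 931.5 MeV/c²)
E = mc² = 5895 MeV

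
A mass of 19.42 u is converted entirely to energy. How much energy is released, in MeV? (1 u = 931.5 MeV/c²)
E = mc² = 18090 MeV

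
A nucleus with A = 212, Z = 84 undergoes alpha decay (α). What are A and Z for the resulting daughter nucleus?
Daughter: A = 208, Z = 82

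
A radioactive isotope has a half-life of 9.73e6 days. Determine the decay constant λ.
λ = ln(2)/t½ = 7.124e-8 day⁻¹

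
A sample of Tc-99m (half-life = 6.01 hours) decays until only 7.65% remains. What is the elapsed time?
t = t½ × log₂(N₀/N) = 22.29 hours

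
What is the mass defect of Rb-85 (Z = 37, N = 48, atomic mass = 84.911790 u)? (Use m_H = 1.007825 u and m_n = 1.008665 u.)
Δm = Z·m_H + N·m_n − M = 0.7937 u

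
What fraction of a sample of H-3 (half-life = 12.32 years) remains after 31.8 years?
N/N₀ = (1/2)^(t/t½) = 0.1671 = 16.7%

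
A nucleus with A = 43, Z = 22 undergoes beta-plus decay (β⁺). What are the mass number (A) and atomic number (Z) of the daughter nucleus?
Daughter: A = 43, Z = 21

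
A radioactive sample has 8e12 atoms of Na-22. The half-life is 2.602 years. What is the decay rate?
A = λN = 2.131e12 decays/year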